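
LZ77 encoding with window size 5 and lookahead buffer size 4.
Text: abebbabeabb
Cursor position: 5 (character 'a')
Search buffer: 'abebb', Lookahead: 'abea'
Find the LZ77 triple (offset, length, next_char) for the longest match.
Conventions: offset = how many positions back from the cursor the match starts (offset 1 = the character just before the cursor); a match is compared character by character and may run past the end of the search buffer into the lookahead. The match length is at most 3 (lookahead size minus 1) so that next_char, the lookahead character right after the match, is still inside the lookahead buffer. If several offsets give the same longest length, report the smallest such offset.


Try each offset into the search buffer:
  offset=1 (pos 4, char 'b'): match length 0
  offset=2 (pos 3, char 'b'): match length 0
  offset=3 (pos 2, char 'e'): match length 0
  offset=4 (pos 1, char 'b'): match length 0
  offset=5 (pos 0, char 'a'): match length 3
Longest match has length 3 at offset 5.
next_char = character at position 5 + 3 = 8 -> 'a'

Best match: offset=5, length=3 (matching 'abe' starting at position 0)
LZ77 triple: (5, 3, 'a')


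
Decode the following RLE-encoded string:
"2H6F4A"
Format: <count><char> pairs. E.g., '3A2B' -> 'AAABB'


Expanding each <count><char> pair:
  2H -> 'HH'
  6F -> 'FFFFFF'
  4A -> 'AAAA'

Decoded = HHFFFFFFAAAA


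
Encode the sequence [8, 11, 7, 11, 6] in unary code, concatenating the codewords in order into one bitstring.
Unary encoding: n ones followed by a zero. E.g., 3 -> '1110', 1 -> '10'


Encode each number as n ones followed by a terminating 0:
  8 -> 111111110 (9 bits)
  11 -> 111111111110 (12 bits)
  7 -> 11111110 (8 bits)
  11 -> 111111111110 (12 bits)
  6 -> 1111110 (7 bits)
Total length = 9 + 12 + 8 + 12 + 7 = 48 bits.

Unary([8, 11, 7, 11, 6]) = 111111110111111111110111111101111111111101111110 (48 bits)


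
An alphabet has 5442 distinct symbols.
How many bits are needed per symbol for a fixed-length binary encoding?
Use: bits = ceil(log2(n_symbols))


log2(5442) = 12.4099
Bracket: 2^12 = 4096 < 5442 <= 2^13 = 8192
So ceil(log2(5442)) = 13

bits = ceil(log2(5442)) = ceil(12.4099) = 13 bits


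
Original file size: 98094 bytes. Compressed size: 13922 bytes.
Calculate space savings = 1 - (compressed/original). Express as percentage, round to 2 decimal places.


ratio = compressed/original = 13922/98094 = 0.141925
savings = 1 - ratio = 1 - 0.141925 = 0.858075
as a percentage: 0.858075 * 100 = 85.81%

Space savings = 1 - 13922/98094 = 85.81%


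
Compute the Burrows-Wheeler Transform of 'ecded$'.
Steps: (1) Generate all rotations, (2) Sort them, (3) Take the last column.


Rotations (sorted):
  0: $ecded -> last char: d
  1: cded$e -> last char: e
  2: d$ecde -> last char: e
  3: ded$ec -> last char: c
  4: ecded$ -> last char: $
  5: ed$ecd -> last char: d


BWT = deec$d


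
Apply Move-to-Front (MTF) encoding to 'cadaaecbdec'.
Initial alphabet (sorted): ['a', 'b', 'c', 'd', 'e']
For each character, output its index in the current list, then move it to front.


MTF encoding:
'c': index 2 in ['a', 'b', 'c', 'd', 'e'] -> ['c', 'a', 'b', 'd', 'e']
'a': index 1 in ['c', 'a', 'b', 'd', 'e'] -> ['a', 'c', 'b', 'd', 'e']
'd': index 3 in ['a', 'c', 'b', 'd', 'e'] -> ['d', 'a', 'c', 'b', 'e']
'a': index 1 in ['d', 'a', 'c', 'b', 'e'] -> ['a', 'd', 'c', 'b', 'e']
'a': index 0 in ['a', 'd', 'c', 'b', 'e'] -> ['a', 'd', 'c', 'b', 'e']
'e': index 4 in ['a', 'd', 'c', 'b', 'e'] -> ['e', 'a', 'd', 'c', 'b']
'c': index 3 in ['e', 'a', 'd', 'c', 'b'] -> ['c', 'e', 'a', 'd', 'b']
'b': index 4 in ['c', 'e', 'a', 'd', 'b'] -> ['b', 'c', 'e', 'a', 'd']
'd': index 4 in ['b', 'c', 'e', 'a', 'd'] -> ['d', 'b', 'c', 'e', 'a']
'e': index 3 in ['d', 'b', 'c', 'e', 'a'] -> ['e', 'd', 'b', 'c', 'a']
'c': index 3 in ['e', 'd', 'b', 'c', 'a'] -> ['c', 'e', 'd', 'b', 'a']


Output: [2, 1, 3, 1, 0, 4, 3, 4, 4, 3, 3]


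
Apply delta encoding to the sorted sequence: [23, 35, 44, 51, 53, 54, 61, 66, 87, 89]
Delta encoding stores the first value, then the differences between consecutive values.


First value: 23
Deltas:
  35 - 23 = 12
  44 - 35 = 9
  51 - 44 = 7
  53 - 51 = 2
  54 - 53 = 1
  61 - 54 = 7
  66 - 61 = 5
  87 - 66 = 21
  89 - 87 = 2


Delta encoded: [23, 12, 9, 7, 2, 1, 7, 5, 21, 2]


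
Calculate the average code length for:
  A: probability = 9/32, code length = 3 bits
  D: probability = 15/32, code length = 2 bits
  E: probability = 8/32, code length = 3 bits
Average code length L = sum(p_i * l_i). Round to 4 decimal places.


Weighted contributions p_i * l_i:
  A: (9/32) * 3 = 27/32
  D: (15/32) * 2 = 30/32
  E: (8/32) * 3 = 24/32
Sum = (27 + 30 + 24)/32 = 81/32

L = 81/32 = 2.5313 bits/symbol


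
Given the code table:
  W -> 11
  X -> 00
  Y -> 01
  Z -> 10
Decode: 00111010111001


Decoding:
00 -> X
11 -> W
10 -> Z
10 -> Z
11 -> W
10 -> Z
01 -> Y


Result: XWZZWZY


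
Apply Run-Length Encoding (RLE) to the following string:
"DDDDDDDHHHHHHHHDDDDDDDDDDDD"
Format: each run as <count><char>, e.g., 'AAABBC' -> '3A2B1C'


Scanning runs left to right:
  i=0: run of 'D' x 7 -> '7D'
  i=7: run of 'H' x 8 -> '8H'
  i=15: run of 'D' x 12 -> '12D'

RLE = 7D8H12D


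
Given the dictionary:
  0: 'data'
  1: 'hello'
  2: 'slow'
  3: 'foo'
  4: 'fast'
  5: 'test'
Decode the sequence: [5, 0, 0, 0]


Look up each index in the dictionary:
  5 -> 'test'
  0 -> 'data'
  0 -> 'data'
  0 -> 'data'

Decoded: "test data data data"


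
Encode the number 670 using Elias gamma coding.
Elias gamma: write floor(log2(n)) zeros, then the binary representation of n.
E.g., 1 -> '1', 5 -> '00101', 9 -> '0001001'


num_bits = floor(log2(670)) + 1 = 10
leading_zeros = num_bits - 1 = 9
binary(670) = 1010011110

Elias gamma(670) = '000000000' + '1010011110' = 0000000001010011110 (19 bits)


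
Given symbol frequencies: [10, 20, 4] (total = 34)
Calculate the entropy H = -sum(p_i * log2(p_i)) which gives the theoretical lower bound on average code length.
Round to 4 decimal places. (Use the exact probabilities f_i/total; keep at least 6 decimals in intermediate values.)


Per-symbol terms -p_i * log2(p_i) with p_i = f_i/34:
  p = 10/34 = 0.294118: log2(p) = -1.765535, -p*log2(p) = 0.519275
  p = 20/34 = 0.588235: log2(p) = -0.765535, -p*log2(p) = 0.450315
  p = 4/34 = 0.117647: log2(p) = -3.087463, -p*log2(p) = 0.363231
H = 0.519275 + 0.450315 + 0.363231 = 1.332821

H = 1.3328 bits/symbol


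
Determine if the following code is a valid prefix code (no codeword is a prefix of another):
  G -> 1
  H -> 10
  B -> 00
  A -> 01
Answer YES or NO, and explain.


Checking each pair (does one codeword prefix another?):
  G='1' vs H='10': prefix -- VIOLATION

NO -- this is NOT a valid prefix code. G (1) is a prefix of H (10).


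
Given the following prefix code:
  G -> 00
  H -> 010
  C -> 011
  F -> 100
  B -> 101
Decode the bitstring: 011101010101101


Decoding step by step:
Bits 011 -> C
Bits 101 -> B
Bits 010 -> H
Bits 101 -> B
Bits 101 -> B


Decoded message: CBHBB


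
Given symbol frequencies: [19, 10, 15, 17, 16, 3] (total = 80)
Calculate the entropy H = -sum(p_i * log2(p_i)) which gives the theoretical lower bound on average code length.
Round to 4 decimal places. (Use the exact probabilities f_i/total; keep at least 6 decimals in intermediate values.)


Per-symbol terms -p_i * log2(p_i) with p_i = f_i/80:
  p = 19/80 = 0.237500: log2(p) = -2.074001, -p*log2(p) = 0.492575
  p = 10/80 = 0.125000: log2(p) = -3.000000, -p*log2(p) = 0.375000
  p = 15/80 = 0.187500: log2(p) = -2.415037, -p*log2(p) = 0.452820
  p = 17/80 = 0.212500: log2(p) = -2.234465, -p*log2(p) = 0.474824
  p = 16/80 = 0.200000: log2(p) = -2.321928, -p*log2(p) = 0.464386
  p = 3/80 = 0.037500: log2(p) = -4.736966, -p*log2(p) = 0.177636
H = 0.492575 + 0.375000 + 0.452820 + 0.474824 + 0.464386 + 0.177636 = 2.437241

H = 2.4372 bits/symbol


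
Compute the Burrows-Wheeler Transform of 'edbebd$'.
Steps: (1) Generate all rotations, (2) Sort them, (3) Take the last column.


Rotations (sorted):
  0: $edbebd -> last char: d
  1: bd$edbe -> last char: e
  2: bebd$ed -> last char: d
  3: d$edbeb -> last char: b
  4: dbebd$e -> last char: e
  5: ebd$edb -> last char: b
  6: edbebd$ -> last char: $


BWT = dedbeb$


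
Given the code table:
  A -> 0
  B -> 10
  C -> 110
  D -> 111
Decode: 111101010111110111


Decoding:
111 -> D
10 -> B
10 -> B
10 -> B
111 -> D
110 -> C
111 -> D


Result: DBBBDCD


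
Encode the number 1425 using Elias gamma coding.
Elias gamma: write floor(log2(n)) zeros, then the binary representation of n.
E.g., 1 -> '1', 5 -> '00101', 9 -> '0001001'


num_bits = floor(log2(1425)) + 1 = 11
leading_zeros = num_bits - 1 = 10
binary(1425) = 10110010001

Elias gamma(1425) = '0000000000' + '10110010001' = 000000000010110010001 (21 bits)


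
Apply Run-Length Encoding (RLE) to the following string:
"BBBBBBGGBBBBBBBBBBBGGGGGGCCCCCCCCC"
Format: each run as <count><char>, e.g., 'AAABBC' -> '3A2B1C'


Scanning runs left to right:
  i=0: run of 'B' x 6 -> '6B'
  i=6: run of 'G' x 2 -> '2G'
  i=8: run of 'B' x 11 -> '11B'
  i=19: run of 'G' x 6 -> '6G'
  i=25: run of 'C' x 9 -> '9C'

RLE = 6B2G11B6G9C


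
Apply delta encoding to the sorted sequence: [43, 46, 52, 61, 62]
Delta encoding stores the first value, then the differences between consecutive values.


First value: 43
Deltas:
  46 - 43 = 3
  52 - 46 = 6
  61 - 52 = 9
  62 - 61 = 1


Delta encoded: [43, 3, 6, 9, 1]


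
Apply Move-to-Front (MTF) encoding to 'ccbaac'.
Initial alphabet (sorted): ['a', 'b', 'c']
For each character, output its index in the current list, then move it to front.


MTF encoding:
'c': index 2 in ['a', 'b', 'c'] -> ['c', 'a', 'b']
'c': index 0 in ['c', 'a', 'b'] -> ['c', 'a', 'b']
'b': index 2 in ['c', 'a', 'b'] -> ['b', 'c', 'a']
'a': index 2 in ['b', 'c', 'a'] -> ['a', 'b', 'c']
'a': index 0 in ['a', 'b', 'c'] -> ['a', 'b', 'c']
'c': index 2 in ['a', 'b', 'c'] -> ['c', 'a', 'b']


Output: [2, 0, 2, 2, 0, 2]


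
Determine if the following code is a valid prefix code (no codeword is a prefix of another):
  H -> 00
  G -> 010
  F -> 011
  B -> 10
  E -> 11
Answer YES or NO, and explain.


Checking each pair (does one codeword prefix another?):
  H='00' vs G='010': no prefix
  H='00' vs F='011': no prefix
  H='00' vs B='10': no prefix
  H='00' vs E='11': no prefix
  G='010' vs H='00': no prefix
  G='010' vs F='011': no prefix
  G='010' vs B='10': no prefix
  G='010' vs E='11': no prefix
  F='011' vs H='00': no prefix
  F='011' vs G='010': no prefix
  F='011' vs B='10': no prefix
  F='011' vs E='11': no prefix
  B='10' vs H='00': no prefix
  B='10' vs G='010': no prefix
  B='10' vs F='011': no prefix
  B='10' vs E='11': no prefix
  E='11' vs H='00': no prefix
  E='11' vs G='010': no prefix
  E='11' vs F='011': no prefix
  E='11' vs B='10': no prefix
No violation found over all pairs.

YES -- this is a valid prefix code. No codeword is a prefix of any other codeword.


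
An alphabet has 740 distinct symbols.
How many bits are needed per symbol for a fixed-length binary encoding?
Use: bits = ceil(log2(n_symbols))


log2(740) = 9.5314
Bracket: 2^9 = 512 < 740 <= 2^10 = 1024
So ceil(log2(740)) = 10

bits = ceil(log2(740)) = ceil(9.5314) = 10 bits


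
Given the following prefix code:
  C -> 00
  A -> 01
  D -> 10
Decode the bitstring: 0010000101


Decoding step by step:
Bits 00 -> C
Bits 10 -> D
Bits 00 -> C
Bits 01 -> A
Bits 01 -> A


Decoded message: CDCAA


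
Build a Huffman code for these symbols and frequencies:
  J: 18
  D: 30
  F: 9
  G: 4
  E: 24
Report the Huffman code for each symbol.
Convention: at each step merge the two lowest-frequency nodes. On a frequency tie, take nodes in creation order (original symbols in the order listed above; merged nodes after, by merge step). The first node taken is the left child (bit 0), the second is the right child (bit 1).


Huffman tree construction:
Step 1: Merge G(4) + F(9) = 13
Step 2: Merge (G+F)(13) + J(18) = 31
Step 3: Merge E(24) + D(30) = 54
Step 4: Merge ((G+F)+J)(31) + (E+D)(54) = 85
Read each symbol's code off the tree from the root (left child = 0, right child = 1).

Codes:
  J: 01 (length 2)
  D: 11 (length 2)
  F: 001 (length 3)
  G: 000 (length 3)
  E: 10 (length 2)
Average code length: 183/85 = 2.1529 bits/symbol


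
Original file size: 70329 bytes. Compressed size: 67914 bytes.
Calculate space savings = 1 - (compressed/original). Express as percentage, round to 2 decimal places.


ratio = compressed/original = 67914/70329 = 0.965661
savings = 1 - ratio = 1 - 0.965661 = 0.034339
as a percentage: 0.034339 * 100 = 3.43%

Space savings = 1 - 67914/70329 = 3.43%


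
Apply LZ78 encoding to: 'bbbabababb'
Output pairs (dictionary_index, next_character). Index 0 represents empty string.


LZ78 encoding steps:
Dictionary: {0: ''}
Step 1: w='' (idx 0), next='b' -> output (0, 'b'), add 'b' as idx 1
Step 2: w='b' (idx 1), next='b' -> output (1, 'b'), add 'bb' as idx 2
Step 3: w='' (idx 0), next='a' -> output (0, 'a'), add 'a' as idx 3
Step 4: w='b' (idx 1), next='a' -> output (1, 'a'), add 'ba' as idx 4
Step 5: w='ba' (idx 4), next='b' -> output (4, 'b'), add 'bab' as idx 5
Step 6: w='b' (idx 1), end of input -> output (1, '')


Encoded: [(0, 'b'), (1, 'b'), (0, 'a'), (1, 'a'), (4, 'b'), (1, '')]


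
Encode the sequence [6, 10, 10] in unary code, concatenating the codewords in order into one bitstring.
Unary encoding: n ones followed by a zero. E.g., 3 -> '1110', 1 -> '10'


Encode each number as n ones followed by a terminating 0:
  6 -> 1111110 (7 bits)
  10 -> 11111111110 (11 bits)
  10 -> 11111111110 (11 bits)
Total length = 7 + 11 + 11 = 29 bits.

Unary([6, 10, 10]) = 11111101111111111011111111110 (29 bits)


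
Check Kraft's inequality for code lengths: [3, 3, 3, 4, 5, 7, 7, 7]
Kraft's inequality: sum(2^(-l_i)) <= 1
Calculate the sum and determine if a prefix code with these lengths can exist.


Sum = 2^(-3) + 2^(-3) + 2^(-3) + 2^(-4) + 2^(-5) + 2^(-7) + 2^(-7) + 2^(-7)
    = 0.125 + 0.125 + 0.125 + 0.0625 + 0.03125 + 0.0078125 + 0.0078125 + 0.0078125
    = 63/128 = 0.4921875
Since 0.4921875 <= 1, Kraft's inequality IS satisfied.
A prefix code with these lengths CAN exist.

Kraft sum = 0.4921875. Satisfied.


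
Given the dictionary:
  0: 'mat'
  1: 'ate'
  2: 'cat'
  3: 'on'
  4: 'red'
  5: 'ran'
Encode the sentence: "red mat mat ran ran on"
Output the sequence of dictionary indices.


Look up each word in the dictionary:
  'red' -> 4
  'mat' -> 0
  'mat' -> 0
  'ran' -> 5
  'ran' -> 5
  'on' -> 3

Encoded: [4, 0, 0, 5, 5, 3]


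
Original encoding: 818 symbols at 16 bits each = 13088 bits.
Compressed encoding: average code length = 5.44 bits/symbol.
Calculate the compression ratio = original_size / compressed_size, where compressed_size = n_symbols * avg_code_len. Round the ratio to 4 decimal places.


original_size = n_symbols * orig_bits = 818 * 16 = 13088 bits
compressed_size = n_symbols * avg_code_len = 818 * 5.44 = 4449.92 bits
ratio = original_size / compressed_size = 13088 / 4449.92 = 2.9412

Compression ratio = 2.9412


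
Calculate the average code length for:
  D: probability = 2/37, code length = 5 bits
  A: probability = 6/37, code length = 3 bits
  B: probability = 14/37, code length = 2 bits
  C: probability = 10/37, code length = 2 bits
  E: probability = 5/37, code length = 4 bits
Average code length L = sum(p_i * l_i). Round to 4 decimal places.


Weighted contributions p_i * l_i:
  D: (2/37) * 5 = 10/37
  A: (6/37) * 3 = 18/37
  B: (14/37) * 2 = 28/37
  C: (10/37) * 2 = 20/37
  E: (5/37) * 4 = 20/37
Sum = (10 + 18 + 28 + 20 + 20)/37 = 96/37

L = 96/37 = 2.5946 bits/symbol


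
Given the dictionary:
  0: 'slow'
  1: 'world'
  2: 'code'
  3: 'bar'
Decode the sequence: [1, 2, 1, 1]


Look up each index in the dictionary:
  1 -> 'world'
  2 -> 'code'
  1 -> 'world'
  1 -> 'world'

Decoded: "world code world world"


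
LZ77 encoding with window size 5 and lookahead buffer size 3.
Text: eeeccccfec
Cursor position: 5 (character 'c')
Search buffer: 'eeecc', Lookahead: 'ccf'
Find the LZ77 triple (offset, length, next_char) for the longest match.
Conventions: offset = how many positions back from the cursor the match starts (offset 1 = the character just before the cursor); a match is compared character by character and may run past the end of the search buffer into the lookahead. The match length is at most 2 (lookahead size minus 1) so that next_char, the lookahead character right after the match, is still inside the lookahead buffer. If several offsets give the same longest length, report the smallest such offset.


Try each offset into the search buffer:
  offset=1 (pos 4, char 'c'): match length 2
  offset=2 (pos 3, char 'c'): match length 2
  offset=3 (pos 2, char 'e'): match length 0
  offset=4 (pos 1, char 'e'): match length 0
  offset=5 (pos 0, char 'e'): match length 0
Longest match has length 2, found at offsets 1, 2; take the smallest, offset 1.
next_char = character at position 5 + 2 = 7 -> 'f'

Best match: offset=1, length=2 (matching 'cc' starting at position 4)
LZ77 triple: (1, 2, 'f')


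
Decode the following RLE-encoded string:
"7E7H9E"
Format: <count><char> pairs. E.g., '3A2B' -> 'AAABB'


Expanding each <count><char> pair:
  7E -> 'EEEEEEE'
  7H -> 'HHHHHHH'
  9E -> 'EEEEEEEEE'

Decoded = EEEEEEEHHHHHHHEEEEEEEEE


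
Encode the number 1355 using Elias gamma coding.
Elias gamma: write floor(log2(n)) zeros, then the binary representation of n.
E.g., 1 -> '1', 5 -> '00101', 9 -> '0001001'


num_bits = floor(log2(1355)) + 1 = 11
leading_zeros = num_bits - 1 = 10
binary(1355) = 10101001011

Elias gamma(1355) = '0000000000' + '10101001011' = 000000000010101001011 (21 bits)


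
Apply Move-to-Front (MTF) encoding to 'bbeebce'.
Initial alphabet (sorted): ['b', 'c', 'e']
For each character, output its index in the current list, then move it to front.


MTF encoding:
'b': index 0 in ['b', 'c', 'e'] -> ['b', 'c', 'e']
'b': index 0 in ['b', 'c', 'e'] -> ['b', 'c', 'e']
'e': index 2 in ['b', 'c', 'e'] -> ['e', 'b', 'c']
'e': index 0 in ['e', 'b', 'c'] -> ['e', 'b', 'c']
'b': index 1 in ['e', 'b', 'c'] -> ['b', 'e', 'c']
'c': index 2 in ['b', 'e', 'c'] -> ['c', 'b', 'e']
'e': index 2 in ['c', 'b', 'e'] -> ['e', 'c', 'b']


Output: [0, 0, 2, 0, 1, 2, 2]


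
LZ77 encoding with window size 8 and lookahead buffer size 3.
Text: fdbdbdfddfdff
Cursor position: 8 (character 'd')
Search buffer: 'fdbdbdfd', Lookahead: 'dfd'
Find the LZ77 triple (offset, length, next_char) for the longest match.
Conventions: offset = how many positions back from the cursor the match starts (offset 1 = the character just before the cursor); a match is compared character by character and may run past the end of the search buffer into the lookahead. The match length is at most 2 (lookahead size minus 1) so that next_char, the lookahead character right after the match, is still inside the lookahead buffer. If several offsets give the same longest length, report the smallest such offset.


Try each offset into the search buffer:
  offset=1 (pos 7, char 'd'): match length 1
  offset=2 (pos 6, char 'f'): match length 0
  offset=3 (pos 5, char 'd'): match length 2
  offset=4 (pos 4, char 'b'): match length 0
  offset=5 (pos 3, char 'd'): match length 1
  offset=6 (pos 2, char 'b'): match length 0
  offset=7 (pos 1, char 'd'): match length 1
  offset=8 (pos 0, char 'f'): match length 0
Longest match has length 2 at offset 3.
next_char = character at position 8 + 2 = 10 -> 'd'

Best match: offset=3, length=2 (matching 'df' starting at position 5)
LZ77 triple: (3, 2, 'd')


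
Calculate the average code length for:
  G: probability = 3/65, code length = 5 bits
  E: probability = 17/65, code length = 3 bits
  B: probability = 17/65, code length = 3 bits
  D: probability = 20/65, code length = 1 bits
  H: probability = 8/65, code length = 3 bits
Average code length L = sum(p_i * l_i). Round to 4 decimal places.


Weighted contributions p_i * l_i:
  G: (3/65) * 5 = 15/65
  E: (17/65) * 3 = 51/65
  B: (17/65) * 3 = 51/65
  D: (20/65) * 1 = 20/65
  H: (8/65) * 3 = 24/65
Sum = (15 + 51 + 51 + 20 + 24)/65 = 161/65

L = 161/65 = 2.4769 bits/symbol


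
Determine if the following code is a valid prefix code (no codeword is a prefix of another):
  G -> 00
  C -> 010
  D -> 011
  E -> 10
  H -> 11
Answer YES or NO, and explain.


Checking each pair (does one codeword prefix another?):
  G='00' vs C='010': no prefix
  G='00' vs D='011': no prefix
  G='00' vs E='10': no prefix
  G='00' vs H='11': no prefix
  C='010' vs G='00': no prefix
  C='010' vs D='011': no prefix
  C='010' vs E='10': no prefix
  C='010' vs H='11': no prefix
  D='011' vs G='00': no prefix
  D='011' vs C='010': no prefix
  D='011' vs E='10': no prefix
  D='011' vs H='11': no prefix
  E='10' vs G='00': no prefix
  E='10' vs C='010': no prefix
  E='10' vs D='011': no prefix
  E='10' vs H='11': no prefix
  H='11' vs G='00': no prefix
  H='11' vs C='010': no prefix
  H='11' vs D='011': no prefix
  H='11' vs E='10': no prefix
No violation found over all pairs.

YES -- this is a valid prefix code. No codeword is a prefix of any other codeword.


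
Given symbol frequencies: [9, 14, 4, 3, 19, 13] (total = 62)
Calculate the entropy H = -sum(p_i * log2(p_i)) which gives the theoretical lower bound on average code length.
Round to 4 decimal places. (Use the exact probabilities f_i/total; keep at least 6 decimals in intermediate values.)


Per-symbol terms -p_i * log2(p_i) with p_i = f_i/62:
  p = 9/62 = 0.145161: log2(p) = -2.784271, -p*log2(p) = 0.404168
  p = 14/62 = 0.225806: log2(p) = -2.146841, -p*log2(p) = 0.484771
  p = 4/62 = 0.064516: log2(p) = -3.954196, -p*log2(p) = 0.255109
  p = 3/62 = 0.048387: log2(p) = -4.369234, -p*log2(p) = 0.211415
  p = 19/62 = 0.306452: log2(p) = -1.706269, -p*log2(p) = 0.522889
  p = 13/62 = 0.209677: log2(p) = -2.253757, -p*log2(p) = 0.472562
H = 0.404168 + 0.484771 + 0.255109 + 0.211415 + 0.522889 + 0.472562 = 2.350914

H = 2.3509 bits/symbol


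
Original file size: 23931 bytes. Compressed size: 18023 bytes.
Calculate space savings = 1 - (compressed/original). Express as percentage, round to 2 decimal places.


ratio = compressed/original = 18023/23931 = 0.753124
savings = 1 - ratio = 1 - 0.753124 = 0.246876
as a percentage: 0.246876 * 100 = 24.69%

Space savings = 1 - 18023/23931 = 24.69%


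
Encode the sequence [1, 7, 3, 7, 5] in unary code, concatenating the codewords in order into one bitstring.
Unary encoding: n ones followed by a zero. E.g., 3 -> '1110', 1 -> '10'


Encode each number as n ones followed by a terminating 0:
  1 -> 10 (2 bits)
  7 -> 11111110 (8 bits)
  3 -> 1110 (4 bits)
  7 -> 11111110 (8 bits)
  5 -> 111110 (6 bits)
Total length = 2 + 8 + 4 + 8 + 6 = 28 bits.

Unary([1, 7, 3, 7, 5]) = 1011111110111011111110111110 (28 bits)


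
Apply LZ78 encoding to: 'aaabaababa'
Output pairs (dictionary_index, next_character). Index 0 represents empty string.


LZ78 encoding steps:
Dictionary: {0: ''}
Step 1: w='' (idx 0), next='a' -> output (0, 'a'), add 'a' as idx 1
Step 2: w='a' (idx 1), next='a' -> output (1, 'a'), add 'aa' as idx 2
Step 3: w='' (idx 0), next='b' -> output (0, 'b'), add 'b' as idx 3
Step 4: w='aa' (idx 2), next='b' -> output (2, 'b'), add 'aab' as idx 4
Step 5: w='a' (idx 1), next='b' -> output (1, 'b'), add 'ab' as idx 5
Step 6: w='a' (idx 1), end of input -> output (1, '')


Encoded: [(0, 'a'), (1, 'a'), (0, 'b'), (2, 'b'), (1, 'b'), (1, '')]


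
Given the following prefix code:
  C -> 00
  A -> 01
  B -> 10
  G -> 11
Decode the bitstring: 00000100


Decoding step by step:
Bits 00 -> C
Bits 00 -> C
Bits 01 -> A
Bits 00 -> C


Decoded message: CCAC


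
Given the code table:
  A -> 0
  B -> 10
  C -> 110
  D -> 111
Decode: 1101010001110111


Decoding:
110 -> C
10 -> B
10 -> B
0 -> A
0 -> A
111 -> D
0 -> A
111 -> D


Result: CBBAADAD


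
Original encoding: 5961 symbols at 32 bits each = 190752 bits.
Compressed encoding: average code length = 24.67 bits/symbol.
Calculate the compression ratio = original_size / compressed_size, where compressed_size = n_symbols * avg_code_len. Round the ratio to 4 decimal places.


original_size = n_symbols * orig_bits = 5961 * 32 = 190752 bits
compressed_size = n_symbols * avg_code_len = 5961 * 24.67 = 147057.87 bits
ratio = original_size / compressed_size = 190752 / 147057.87 = 1.2971

Compression ratio = 1.2971


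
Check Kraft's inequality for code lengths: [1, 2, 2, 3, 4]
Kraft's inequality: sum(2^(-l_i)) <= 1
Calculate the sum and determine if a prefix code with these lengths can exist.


Sum = 2^(-1) + 2^(-2) + 2^(-2) + 2^(-3) + 2^(-4)
    = 0.5 + 0.25 + 0.25 + 0.125 + 0.0625
    = 19/16 = 1.1875
Since 1.1875 > 1, Kraft's inequality is NOT satisfied.
A prefix code with these lengths CANNOT exist.

Kraft sum = 1.1875. Not satisfied.


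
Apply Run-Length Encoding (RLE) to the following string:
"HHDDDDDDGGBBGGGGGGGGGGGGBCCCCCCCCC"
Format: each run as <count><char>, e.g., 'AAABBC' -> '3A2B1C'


Scanning runs left to right:
  i=0: run of 'H' x 2 -> '2H'
  i=2: run of 'D' x 6 -> '6D'
  i=8: run of 'G' x 2 -> '2G'
  i=10: run of 'B' x 2 -> '2B'
  i=12: run of 'G' x 12 -> '12G'
  i=24: run of 'B' x 1 -> '1B'
  i=25: run of 'C' x 9 -> '9C'

RLE = 2H6D2G2B12G1B9C


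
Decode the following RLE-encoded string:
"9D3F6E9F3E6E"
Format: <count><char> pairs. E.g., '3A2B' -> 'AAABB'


Expanding each <count><char> pair:
  9D -> 'DDDDDDDDD'
  3F -> 'FFF'
  6E -> 'EEEEEE'
  9F -> 'FFFFFFFFF'
  3E -> 'EEE'
  6E -> 'EEEEEE'

Decoded = DDDDDDDDDFFFEEEEEEFFFFFFFFFEEEEEEEEE


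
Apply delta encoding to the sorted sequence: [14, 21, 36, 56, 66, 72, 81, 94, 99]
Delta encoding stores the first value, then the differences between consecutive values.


First value: 14
Deltas:
  21 - 14 = 7
  36 - 21 = 15
  56 - 36 = 20
  66 - 56 = 10
  72 - 66 = 6
  81 - 72 = 9
  94 - 81 = 13
  99 - 94 = 5


Delta encoded: [14, 7, 15, 20, 10, 6, 9, 13, 5]


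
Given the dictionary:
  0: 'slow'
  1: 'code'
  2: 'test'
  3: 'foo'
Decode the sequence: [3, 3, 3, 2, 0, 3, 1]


Look up each index in the dictionary:
  3 -> 'foo'
  3 -> 'foo'
  3 -> 'foo'
  2 -> 'test'
  0 -> 'slow'
  3 -> 'foo'
  1 -> 'code'

Decoded: "foo foo foo test slow foo code"


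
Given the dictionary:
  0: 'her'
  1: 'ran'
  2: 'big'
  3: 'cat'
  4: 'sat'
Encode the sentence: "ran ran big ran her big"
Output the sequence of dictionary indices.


Look up each word in the dictionary:
  'ran' -> 1
  'ran' -> 1
  'big' -> 2
  'ran' -> 1
  'her' -> 0
  'big' -> 2

Encoded: [1, 1, 2, 1, 0, 2]


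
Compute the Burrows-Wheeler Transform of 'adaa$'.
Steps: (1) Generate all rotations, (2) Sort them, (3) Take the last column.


Rotations (sorted):
  0: $adaa -> last char: a
  1: a$ada -> last char: a
  2: aa$ad -> last char: d
  3: adaa$ -> last char: $
  4: daa$a -> last char: a


BWT = aad$a


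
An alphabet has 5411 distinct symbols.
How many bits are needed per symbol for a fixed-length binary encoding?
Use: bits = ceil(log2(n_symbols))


log2(5411) = 12.4017
Bracket: 2^12 = 4096 < 5411 <= 2^13 = 8192
So ceil(log2(5411)) = 13

bits = ceil(log2(5411)) = ceil(12.4017) = 13 bits


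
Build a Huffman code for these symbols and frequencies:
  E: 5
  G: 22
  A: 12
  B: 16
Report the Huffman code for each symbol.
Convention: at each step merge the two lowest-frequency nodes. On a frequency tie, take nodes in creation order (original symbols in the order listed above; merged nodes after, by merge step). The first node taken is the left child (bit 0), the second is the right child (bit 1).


Huffman tree construction:
Step 1: Merge E(5) + A(12) = 17
Step 2: Merge B(16) + (E+A)(17) = 33
Step 3: Merge G(22) + (B+(E+A))(33) = 55
Read each symbol's code off the tree from the root (left child = 0, right child = 1).

Codes:
  E: 110 (length 3)
  G: 0 (length 1)
  A: 111 (length 3)
  B: 10 (length 2)
Average code length: 105/55 = 1.9091 bits/symbol


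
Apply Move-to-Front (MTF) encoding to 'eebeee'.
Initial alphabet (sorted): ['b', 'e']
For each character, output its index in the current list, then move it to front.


MTF encoding:
'e': index 1 in ['b', 'e'] -> ['e', 'b']
'e': index 0 in ['e', 'b'] -> ['e', 'b']
'b': index 1 in ['e', 'b'] -> ['b', 'e']
'e': index 1 in ['b', 'e'] -> ['e', 'b']
'e': index 0 in ['e', 'b'] -> ['e', 'b']
'e': index 0 in ['e', 'b'] -> ['e', 'b']


Output: [1, 0, 1, 1, 0, 0]


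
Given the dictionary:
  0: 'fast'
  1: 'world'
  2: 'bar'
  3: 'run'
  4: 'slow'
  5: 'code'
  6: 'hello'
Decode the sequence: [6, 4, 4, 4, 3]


Look up each index in the dictionary:
  6 -> 'hello'
  4 -> 'slow'
  4 -> 'slow'
  4 -> 'slow'
  3 -> 'run'

Decoded: "hello slow slow slow run"


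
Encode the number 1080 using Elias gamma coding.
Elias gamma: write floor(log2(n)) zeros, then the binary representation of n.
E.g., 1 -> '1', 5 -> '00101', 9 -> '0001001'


num_bits = floor(log2(1080)) + 1 = 11
leading_zeros = num_bits - 1 = 10
binary(1080) = 10000111000

Elias gamma(1080) = '0000000000' + '10000111000' = 000000000010000111000 (21 bits)


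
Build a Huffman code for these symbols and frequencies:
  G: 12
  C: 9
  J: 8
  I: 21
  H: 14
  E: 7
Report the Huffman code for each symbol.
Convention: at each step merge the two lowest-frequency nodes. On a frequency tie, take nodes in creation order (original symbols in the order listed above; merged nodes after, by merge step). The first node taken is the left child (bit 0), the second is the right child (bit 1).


Huffman tree construction:
Step 1: Merge E(7) + J(8) = 15
Step 2: Merge C(9) + G(12) = 21
Step 3: Merge H(14) + (E+J)(15) = 29
Step 4: Merge I(21) + (C+G)(21) = 42
Step 5: Merge (H+(E+J))(29) + (I+(C+G))(42) = 71
Read each symbol's code off the tree from the root (left child = 0, right child = 1).

Codes:
  G: 111 (length 3)
  C: 110 (length 3)
  J: 011 (length 3)
  I: 10 (length 2)
  H: 00 (length 2)
  E: 010 (length 3)
Average code length: 178/71 = 2.5070 bits/symbol


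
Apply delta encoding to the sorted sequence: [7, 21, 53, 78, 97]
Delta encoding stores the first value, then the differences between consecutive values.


First value: 7
Deltas:
  21 - 7 = 14
  53 - 21 = 32
  78 - 53 = 25
  97 - 78 = 19


Delta encoded: [7, 14, 32, 25, 19]


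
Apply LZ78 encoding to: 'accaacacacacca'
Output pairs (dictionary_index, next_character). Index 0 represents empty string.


LZ78 encoding steps:
Dictionary: {0: ''}
Step 1: w='' (idx 0), next='a' -> output (0, 'a'), add 'a' as idx 1
Step 2: w='' (idx 0), next='c' -> output (0, 'c'), add 'c' as idx 2
Step 3: w='c' (idx 2), next='a' -> output (2, 'a'), add 'ca' as idx 3
Step 4: w='a' (idx 1), next='c' -> output (1, 'c'), add 'ac' as idx 4
Step 5: w='ac' (idx 4), next='a' -> output (4, 'a'), add 'aca' as idx 5
Step 6: w='ca' (idx 3), next='c' -> output (3, 'c'), add 'cac' as idx 6
Step 7: w='ca' (idx 3), end of input -> output (3, '')


Encoded: [(0, 'a'), (0, 'c'), (2, 'a'), (1, 'c'), (4, 'a'), (3, 'c'), (3, '')]


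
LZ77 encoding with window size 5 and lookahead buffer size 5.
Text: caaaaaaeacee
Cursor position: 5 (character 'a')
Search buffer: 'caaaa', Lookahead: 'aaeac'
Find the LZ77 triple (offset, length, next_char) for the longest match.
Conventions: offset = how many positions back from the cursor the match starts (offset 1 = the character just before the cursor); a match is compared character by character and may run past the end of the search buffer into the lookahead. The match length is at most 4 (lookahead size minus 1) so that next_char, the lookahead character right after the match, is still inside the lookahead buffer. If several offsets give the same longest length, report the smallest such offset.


Try each offset into the search buffer:
  offset=1 (pos 4, char 'a'): match length 2
  offset=2 (pos 3, char 'a'): match length 2
  offset=3 (pos 2, char 'a'): match length 2
  offset=4 (pos 1, char 'a'): match length 2
  offset=5 (pos 0, char 'c'): match length 0
Longest match has length 2, found at offsets 1, 2, 3, 4; take the smallest, offset 1.
next_char = character at position 5 + 2 = 7 -> 'e'

Best match: offset=1, length=2 (matching 'aa' starting at position 4)
LZ77 triple: (1, 2, 'e')


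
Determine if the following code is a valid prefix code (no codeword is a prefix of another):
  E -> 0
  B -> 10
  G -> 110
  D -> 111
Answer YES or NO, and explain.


Checking each pair (does one codeword prefix another?):
  E='0' vs B='10': no prefix
  E='0' vs G='110': no prefix
  E='0' vs D='111': no prefix
  B='10' vs E='0': no prefix
  B='10' vs G='110': no prefix
  B='10' vs D='111': no prefix
  G='110' vs E='0': no prefix
  G='110' vs B='10': no prefix
  G='110' vs D='111': no prefix
  D='111' vs E='0': no prefix
  D='111' vs B='10': no prefix
  D='111' vs G='110': no prefix
No violation found over all pairs.

YES -- this is a valid prefix code. No codeword is a prefix of any other codeword.


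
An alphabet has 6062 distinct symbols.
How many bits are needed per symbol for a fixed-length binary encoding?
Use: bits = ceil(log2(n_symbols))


log2(6062) = 12.5656
Bracket: 2^12 = 4096 < 6062 <= 2^13 = 8192
So ceil(log2(6062)) = 13

bits = ceil(log2(6062)) = ceil(12.5656) = 13 bits


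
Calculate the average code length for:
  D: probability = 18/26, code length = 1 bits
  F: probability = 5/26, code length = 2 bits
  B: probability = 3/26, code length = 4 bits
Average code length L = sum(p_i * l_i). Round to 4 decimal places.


Weighted contributions p_i * l_i:
  D: (18/26) * 1 = 18/26
  F: (5/26) * 2 = 10/26
  B: (3/26) * 4 = 12/26
Sum = (18 + 10 + 12)/26 = 40/26

L = 40/26 = 1.5385 bits/symbol


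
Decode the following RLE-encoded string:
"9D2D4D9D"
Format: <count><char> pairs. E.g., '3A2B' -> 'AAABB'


Expanding each <count><char> pair:
  9D -> 'DDDDDDDDD'
  2D -> 'DD'
  4D -> 'DDDD'
  9D -> 'DDDDDDDDD'

Decoded = DDDDDDDDDDDDDDDDDDDDDDDD


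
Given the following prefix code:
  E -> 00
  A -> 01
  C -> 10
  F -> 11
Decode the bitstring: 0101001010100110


Decoding step by step:
Bits 01 -> A
Bits 01 -> A
Bits 00 -> E
Bits 10 -> C
Bits 10 -> C
Bits 10 -> C
Bits 01 -> A
Bits 10 -> C


Decoded message: AAECCCAC


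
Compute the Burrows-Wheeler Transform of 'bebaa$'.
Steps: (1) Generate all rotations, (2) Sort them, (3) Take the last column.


Rotations (sorted):
  0: $bebaa -> last char: a
  1: a$beba -> last char: a
  2: aa$beb -> last char: b
  3: baa$be -> last char: e
  4: bebaa$ -> last char: $
  5: ebaa$b -> last char: b


BWT = aabe$b


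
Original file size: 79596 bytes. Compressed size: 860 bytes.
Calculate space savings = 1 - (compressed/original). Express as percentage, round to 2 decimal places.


ratio = compressed/original = 860/79596 = 0.010805
savings = 1 - ratio = 1 - 0.010805 = 0.989195
as a percentage: 0.989195 * 100 = 98.92%

Space savings = 1 - 860/79596 = 98.92%


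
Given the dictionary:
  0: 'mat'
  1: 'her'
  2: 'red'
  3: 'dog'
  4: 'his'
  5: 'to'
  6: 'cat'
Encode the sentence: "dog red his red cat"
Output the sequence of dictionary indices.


Look up each word in the dictionary:
  'dog' -> 3
  'red' -> 2
  'his' -> 4
  'red' -> 2
  'cat' -> 6

Encoded: [3, 2, 4, 2, 6]


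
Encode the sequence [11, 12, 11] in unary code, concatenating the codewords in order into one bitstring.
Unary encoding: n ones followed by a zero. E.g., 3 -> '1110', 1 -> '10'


Encode each number as n ones followed by a terminating 0:
  11 -> 111111111110 (12 bits)
  12 -> 1111111111110 (13 bits)
  11 -> 111111111110 (12 bits)
Total length = 12 + 13 + 12 = 37 bits.

Unary([11, 12, 11]) = 1111111111101111111111110111111111110 (37 bits)


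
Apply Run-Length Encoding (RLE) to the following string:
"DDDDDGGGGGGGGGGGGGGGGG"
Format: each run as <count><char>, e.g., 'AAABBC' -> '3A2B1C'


Scanning runs left to right:
  i=0: run of 'D' x 5 -> '5D'
  i=5: run of 'G' x 17 -> '17G'

RLE = 5D17G


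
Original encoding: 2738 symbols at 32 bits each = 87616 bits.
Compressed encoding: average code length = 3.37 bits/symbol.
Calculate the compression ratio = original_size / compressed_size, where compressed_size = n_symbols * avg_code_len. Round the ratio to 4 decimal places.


original_size = n_symbols * orig_bits = 2738 * 32 = 87616 bits
compressed_size = n_symbols * avg_code_len = 2738 * 3.37 = 9227.06 bits
ratio = original_size / compressed_size = 87616 / 9227.06 = 9.4955

Compression ratio = 9.4955


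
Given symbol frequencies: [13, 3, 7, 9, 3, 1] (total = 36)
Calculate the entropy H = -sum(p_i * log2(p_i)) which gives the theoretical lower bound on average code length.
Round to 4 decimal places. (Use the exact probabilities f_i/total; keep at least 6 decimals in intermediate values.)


Per-symbol terms -p_i * log2(p_i) with p_i = f_i/36:
  p = 13/36 = 0.361111: log2(p) = -1.469485, -p*log2(p) = 0.530647
  p = 3/36 = 0.083333: log2(p) = -3.584963, -p*log2(p) = 0.298747
  p = 7/36 = 0.194444: log2(p) = -2.362570, -p*log2(p) = 0.459389
  p = 9/36 = 0.250000: log2(p) = -2.000000, -p*log2(p) = 0.500000
  p = 3/36 = 0.083333: log2(p) = -3.584963, -p*log2(p) = 0.298747
  p = 1/36 = 0.027778: log2(p) = -5.169925, -p*log2(p) = 0.143609
H = 0.530647 + 0.298747 + 0.459389 + 0.500000 + 0.298747 + 0.143609 = 2.231139

H = 2.2311 bits/symbol


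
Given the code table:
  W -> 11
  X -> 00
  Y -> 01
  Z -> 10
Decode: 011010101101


Decoding:
01 -> Y
10 -> Z
10 -> Z
10 -> Z
11 -> W
01 -> Y


Result: YZZZWY


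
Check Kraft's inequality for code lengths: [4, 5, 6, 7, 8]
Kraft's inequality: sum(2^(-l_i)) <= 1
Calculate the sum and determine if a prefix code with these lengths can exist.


Sum = 2^(-4) + 2^(-5) + 2^(-6) + 2^(-7) + 2^(-8)
    = 0.0625 + 0.03125 + 0.015625 + 0.0078125 + 0.00390625
    = 31/256 = 0.12109375
Since 0.12109375 <= 1, Kraft's inequality IS satisfied.
A prefix code with these lengths CAN exist.

Kraft sum = 0.12109375. Satisfied.


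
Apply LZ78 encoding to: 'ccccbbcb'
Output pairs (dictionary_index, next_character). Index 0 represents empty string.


LZ78 encoding steps:
Dictionary: {0: ''}
Step 1: w='' (idx 0), next='c' -> output (0, 'c'), add 'c' as idx 1
Step 2: w='c' (idx 1), next='c' -> output (1, 'c'), add 'cc' as idx 2
Step 3: w='c' (idx 1), next='b' -> output (1, 'b'), add 'cb' as idx 3
Step 4: w='' (idx 0), next='b' -> output (0, 'b'), add 'b' as idx 4
Step 5: w='cb' (idx 3), end of input -> output (3, '')


Encoded: [(0, 'c'), (1, 'c'), (1, 'b'), (0, 'b'), (3, '')]


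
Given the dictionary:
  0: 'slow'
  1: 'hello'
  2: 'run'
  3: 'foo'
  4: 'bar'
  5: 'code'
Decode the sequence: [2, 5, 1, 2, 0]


Look up each index in the dictionary:
  2 -> 'run'
  5 -> 'code'
  1 -> 'hello'
  2 -> 'run'
  0 -> 'slow'

Decoded: "run code hello run slow"


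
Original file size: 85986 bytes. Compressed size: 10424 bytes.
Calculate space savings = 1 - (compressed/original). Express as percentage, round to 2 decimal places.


ratio = compressed/original = 10424/85986 = 0.121229
savings = 1 - ratio = 1 - 0.121229 = 0.878771
as a percentage: 0.878771 * 100 = 87.88%

Space savings = 1 - 10424/85986 = 87.88%


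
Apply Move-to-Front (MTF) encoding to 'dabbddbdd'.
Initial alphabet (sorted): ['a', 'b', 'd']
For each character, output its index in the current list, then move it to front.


MTF encoding:
'd': index 2 in ['a', 'b', 'd'] -> ['d', 'a', 'b']
'a': index 1 in ['d', 'a', 'b'] -> ['a', 'd', 'b']
'b': index 2 in ['a', 'd', 'b'] -> ['b', 'a', 'd']
'b': index 0 in ['b', 'a', 'd'] -> ['b', 'a', 'd']
'd': index 2 in ['b', 'a', 'd'] -> ['d', 'b', 'a']
'd': index 0 in ['d', 'b', 'a'] -> ['d', 'b', 'a']
'b': index 1 in ['d', 'b', 'a'] -> ['b', 'd', 'a']
'd': index 1 in ['b', 'd', 'a'] -> ['d', 'b', 'a']
'd': index 0 in ['d', 'b', 'a'] -> ['d', 'b', 'a']


Output: [2, 1, 2, 0, 2, 0, 1, 1, 0]


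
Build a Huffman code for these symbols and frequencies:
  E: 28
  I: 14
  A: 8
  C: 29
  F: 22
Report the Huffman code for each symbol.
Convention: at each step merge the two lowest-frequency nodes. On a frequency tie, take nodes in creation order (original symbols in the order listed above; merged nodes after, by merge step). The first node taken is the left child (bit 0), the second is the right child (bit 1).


Huffman tree construction:
Step 1: Merge A(8) + I(14) = 22
Step 2: Merge F(22) + (A+I)(22) = 44
Step 3: Merge E(28) + C(29) = 57
Step 4: Merge (F+(A+I))(44) + (E+C)(57) = 101
Read each symbol's code off the tree from the root (left child = 0, right child = 1).

Codes:
  E: 10 (length 2)
  I: 011 (length 3)
  A: 010 (length 3)
  C: 11 (length 2)
  F: 00 (length 2)
Average code length: 224/101 = 2.2178 bits/symbol
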